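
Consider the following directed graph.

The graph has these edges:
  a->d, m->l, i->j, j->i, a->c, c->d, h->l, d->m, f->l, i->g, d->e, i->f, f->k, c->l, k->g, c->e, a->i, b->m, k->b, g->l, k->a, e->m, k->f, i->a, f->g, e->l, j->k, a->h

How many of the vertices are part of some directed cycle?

5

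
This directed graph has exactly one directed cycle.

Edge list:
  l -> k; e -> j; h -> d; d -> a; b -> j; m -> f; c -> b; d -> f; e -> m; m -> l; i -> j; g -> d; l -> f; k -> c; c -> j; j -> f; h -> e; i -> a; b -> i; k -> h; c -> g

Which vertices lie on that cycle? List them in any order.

e, h, k, l, m

DFS with gray/black marking from k:
k gray
  h gray
    e gray
      m gray
        f gray
        f black
        l gray
          l→k: k is gray → back edge
Back edge closes the cycle k → h → e → m → l → k; its vertices are {e, h, k, l, m}.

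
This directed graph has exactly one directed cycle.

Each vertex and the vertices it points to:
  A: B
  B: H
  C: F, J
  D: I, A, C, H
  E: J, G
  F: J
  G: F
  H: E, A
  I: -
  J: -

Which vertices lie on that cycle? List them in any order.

DFS with gray/black marking from A:
A gray
  B gray
    H gray
      E gray
        J gray
        J black
        G gray
          F gray
            F→J: J black — skip
          F black
        G black
      E black
      H→A: A is gray → back edge
Back edge closes the cycle A → B → H → A; its vertices are {A, B, H}.

A, B, H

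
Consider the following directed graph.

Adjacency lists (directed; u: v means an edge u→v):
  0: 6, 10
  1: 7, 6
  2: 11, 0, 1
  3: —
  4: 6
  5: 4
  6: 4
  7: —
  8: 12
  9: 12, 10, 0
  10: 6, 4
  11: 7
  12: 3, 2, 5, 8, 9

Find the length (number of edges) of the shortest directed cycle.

2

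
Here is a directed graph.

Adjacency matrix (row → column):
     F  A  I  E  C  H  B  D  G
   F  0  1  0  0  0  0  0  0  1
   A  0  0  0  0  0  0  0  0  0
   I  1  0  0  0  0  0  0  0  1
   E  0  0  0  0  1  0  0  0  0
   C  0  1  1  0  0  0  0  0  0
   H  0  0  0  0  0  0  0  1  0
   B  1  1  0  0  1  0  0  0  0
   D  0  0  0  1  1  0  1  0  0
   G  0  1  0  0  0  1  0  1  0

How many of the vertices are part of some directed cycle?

A vertex is on a directed cycle iff it belongs to a strongly connected component of size ≥ 2 (or has a self-loop).
The vertices on cycles are {B, C, D, E, F, G, H, I} — 8 in total.

8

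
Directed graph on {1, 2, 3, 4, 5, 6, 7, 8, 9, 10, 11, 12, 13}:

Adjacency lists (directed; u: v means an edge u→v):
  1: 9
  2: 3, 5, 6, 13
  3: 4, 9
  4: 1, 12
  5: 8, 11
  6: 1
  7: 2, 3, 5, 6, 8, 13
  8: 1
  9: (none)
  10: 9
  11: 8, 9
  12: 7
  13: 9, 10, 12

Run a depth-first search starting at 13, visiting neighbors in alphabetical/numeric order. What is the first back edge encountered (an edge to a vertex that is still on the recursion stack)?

4->12

DFS from 13 (visiting neighbors in alphabetical/numeric order); mark gray on enter, black on exit:
13 gray
  9 gray
  9 black
  10 gray
    10→9: 9 black — skip
  10 black
  12 gray
    7 gray
      2 gray
        3 gray
          4 gray
            1 gray
              1→9: 9 black — skip
            1 black
            4→12: 12 is gray → back edge
First back edge: 4 → 12.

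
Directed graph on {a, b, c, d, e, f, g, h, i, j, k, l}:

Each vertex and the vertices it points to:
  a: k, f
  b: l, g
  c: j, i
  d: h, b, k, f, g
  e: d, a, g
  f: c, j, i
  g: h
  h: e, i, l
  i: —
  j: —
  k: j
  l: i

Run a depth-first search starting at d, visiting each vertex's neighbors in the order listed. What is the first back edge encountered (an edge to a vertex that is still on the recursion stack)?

e→d

DFS from d (visiting each vertex's neighbors in the order listed); mark gray on enter, black on exit:
d gray
  h gray
    e gray
      e→d: d is gray → back edge
First back edge: e → d.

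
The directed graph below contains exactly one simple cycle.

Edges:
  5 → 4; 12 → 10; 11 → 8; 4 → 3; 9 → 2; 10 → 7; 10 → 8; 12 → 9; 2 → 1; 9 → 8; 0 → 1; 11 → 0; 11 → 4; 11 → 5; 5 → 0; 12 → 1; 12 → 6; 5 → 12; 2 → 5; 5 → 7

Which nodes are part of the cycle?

DFS with gray/black marking from 5:
5 gray
  4 gray
    3 gray
    3 black
  4 black
  7 gray
  7 black
  12 gray
    1 gray
    1 black
    9 gray
      2 gray
        2→5: 5 is gray → back edge
Back edge closes the cycle 5 → 12 → 9 → 2 → 5; its vertices are {2, 5, 9, 12}.

2, 5, 9, 12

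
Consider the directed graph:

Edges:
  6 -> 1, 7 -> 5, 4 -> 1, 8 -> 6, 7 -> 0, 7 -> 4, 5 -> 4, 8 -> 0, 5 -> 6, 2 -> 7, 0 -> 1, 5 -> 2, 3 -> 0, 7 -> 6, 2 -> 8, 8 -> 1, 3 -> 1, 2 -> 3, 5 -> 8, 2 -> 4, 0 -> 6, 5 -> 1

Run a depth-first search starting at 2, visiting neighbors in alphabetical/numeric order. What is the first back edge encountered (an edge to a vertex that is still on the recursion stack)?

DFS from 2 (visiting neighbors in alphabetical/numeric order); mark gray on enter, black on exit:
2 gray
  3 gray
    0 gray
      1 gray
      1 black
      6 gray
        6→1: 1 black — skip
      6 black
    0 black
    3→1: 1 black — skip
  3 black
  4 gray
    4→1: 1 black — skip
  4 black
  7 gray
    7→0: 0 black — skip
    7→4: 4 black — skip
    5 gray
      5→1: 1 black — skip
      5→2: 2 is gray → back edge
First back edge: 5 → 2.

5→2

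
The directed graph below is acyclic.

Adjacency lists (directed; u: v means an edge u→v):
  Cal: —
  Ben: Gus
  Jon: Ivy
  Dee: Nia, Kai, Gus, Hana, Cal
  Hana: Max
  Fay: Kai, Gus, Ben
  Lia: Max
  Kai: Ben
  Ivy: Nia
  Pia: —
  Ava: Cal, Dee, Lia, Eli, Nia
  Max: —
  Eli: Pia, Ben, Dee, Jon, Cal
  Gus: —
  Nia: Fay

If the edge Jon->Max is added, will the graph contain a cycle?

No

Adding Jon→Max creates a cycle iff Max can already reach Jon.
Explore from Max: no path reaches Jon. The graph stays acyclic.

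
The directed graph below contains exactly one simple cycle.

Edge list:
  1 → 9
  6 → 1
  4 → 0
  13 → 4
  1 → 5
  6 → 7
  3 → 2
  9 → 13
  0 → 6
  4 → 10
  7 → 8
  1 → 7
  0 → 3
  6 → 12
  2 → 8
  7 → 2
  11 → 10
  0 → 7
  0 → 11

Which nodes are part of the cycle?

0, 1, 4, 6, 9, 13

DFS with gray/black marking from 0:
0 gray
  7 gray
    8 gray
    8 black
    2 gray
      2→8: 8 black — skip
    2 black
  7 black
  6 gray
    1 gray
      9 gray
        13 gray
          4 gray
            4→0: 0 is gray → back edge
Back edge closes the cycle 0 → 6 → 1 → 9 → 13 → 4 → 0; its vertices are {0, 1, 4, 6, 9, 13}.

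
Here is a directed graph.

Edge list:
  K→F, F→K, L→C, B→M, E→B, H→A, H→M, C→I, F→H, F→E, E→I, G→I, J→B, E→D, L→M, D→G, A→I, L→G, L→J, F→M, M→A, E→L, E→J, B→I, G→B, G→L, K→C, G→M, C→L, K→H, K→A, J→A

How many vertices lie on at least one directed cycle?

A vertex is on a directed cycle iff it belongs to a strongly connected component of size ≥ 2 (or has a self-loop).
The vertices on cycles are {C, F, G, K, L} — 5 in total.

5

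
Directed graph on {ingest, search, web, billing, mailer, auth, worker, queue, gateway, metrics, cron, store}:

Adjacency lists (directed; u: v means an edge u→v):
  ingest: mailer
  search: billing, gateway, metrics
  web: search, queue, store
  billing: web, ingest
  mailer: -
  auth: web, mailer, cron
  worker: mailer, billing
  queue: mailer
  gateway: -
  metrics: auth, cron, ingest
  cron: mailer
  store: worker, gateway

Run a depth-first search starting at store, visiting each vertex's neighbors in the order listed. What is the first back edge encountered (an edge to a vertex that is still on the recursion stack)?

search→billing

DFS from store (visiting each vertex's neighbors in the order listed); mark gray on enter, black on exit:
store gray
  worker gray
    mailer gray
    mailer black
    billing gray
      web gray
        search gray
          search→billing: billing is gray → back edge
First back edge: search → billing.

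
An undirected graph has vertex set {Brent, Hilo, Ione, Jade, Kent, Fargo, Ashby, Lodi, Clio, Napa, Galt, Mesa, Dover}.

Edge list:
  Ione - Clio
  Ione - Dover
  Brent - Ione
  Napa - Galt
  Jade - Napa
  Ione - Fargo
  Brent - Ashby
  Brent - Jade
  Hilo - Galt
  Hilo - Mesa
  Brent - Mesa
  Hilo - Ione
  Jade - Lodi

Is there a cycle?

DFS, tracking each vertex's parent; an edge to a visited non-parent vertex closes a cycle.
Start from Mesa:
visit Mesa (parent –)
  visit Brent (parent Mesa)
    visit Ione (parent Brent)
      Ione–Brent: parent, skip
      visit Clio (parent Ione)
        Clio–Ione: parent, skip
      visit Dover (parent Ione)
        Dover–Ione: parent, skip
      visit Hilo (parent Ione)
        Hilo–Ione: parent, skip
        Hilo–Mesa: Mesa visited and ≠ parent → cycle
Cycle: Mesa – Brent – Ione – Hilo – Mesa.

Yes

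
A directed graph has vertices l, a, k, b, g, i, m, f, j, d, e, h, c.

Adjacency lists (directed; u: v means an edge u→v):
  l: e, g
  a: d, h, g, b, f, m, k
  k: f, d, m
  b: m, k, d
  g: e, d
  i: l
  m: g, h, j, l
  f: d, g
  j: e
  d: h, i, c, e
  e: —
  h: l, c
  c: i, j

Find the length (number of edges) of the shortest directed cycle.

4

For each vertex v, BFS finds the shortest path from v back to v.
The shortest such closed walk is d → h → l → g → d, length 4.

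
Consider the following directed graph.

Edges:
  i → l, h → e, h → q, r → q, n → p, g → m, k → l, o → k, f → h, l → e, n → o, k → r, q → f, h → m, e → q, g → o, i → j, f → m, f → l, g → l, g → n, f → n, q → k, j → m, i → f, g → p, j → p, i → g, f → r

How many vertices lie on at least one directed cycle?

A vertex is on a directed cycle iff it belongs to a strongly connected component of size ≥ 2 (or has a self-loop).
The vertices on cycles are {e, f, h, k, l, n, o, q, r} — 9 in total.

9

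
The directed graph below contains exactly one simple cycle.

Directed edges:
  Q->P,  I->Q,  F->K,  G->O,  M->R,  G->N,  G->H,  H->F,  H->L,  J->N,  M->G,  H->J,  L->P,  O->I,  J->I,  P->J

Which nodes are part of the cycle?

DFS with gray/black marking from P:
P gray
  J gray
    N gray
    N black
    I gray
      Q gray
        Q→P: P is gray → back edge
Back edge closes the cycle P → J → I → Q → P; its vertices are {I, J, P, Q}.

I, J, P, Q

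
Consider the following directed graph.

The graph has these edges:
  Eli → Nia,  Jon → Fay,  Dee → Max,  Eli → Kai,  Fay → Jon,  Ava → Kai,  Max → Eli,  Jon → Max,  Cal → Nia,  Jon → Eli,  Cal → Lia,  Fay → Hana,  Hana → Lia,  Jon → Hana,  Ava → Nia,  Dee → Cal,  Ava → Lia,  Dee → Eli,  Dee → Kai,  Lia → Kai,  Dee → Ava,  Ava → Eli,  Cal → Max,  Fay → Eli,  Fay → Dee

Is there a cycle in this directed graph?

DFS with white/gray/black marking, starting from Eli:
Eli gray
  Nia gray
  Nia black
  Kai gray
  Kai black
Eli black
Hana gray
  Lia gray
    Lia→Kai: Kai black — skip
  Lia black
Hana black
Ava gray
  Ava→Eli: Eli black — skip
  Ava→Nia: Nia black — skip
  Ava→Lia: Lia black — skip
  Ava→Kai: Kai black — skip
Ava black
Fay gray
  Fay→Eli: Eli black — skip
  Fay→Hana: Hana black — skip
  Dee gray
    Dee→Kai: Kai black — skip
    Dee→Ava: Ava black — skip
    Dee→Eli: Eli black — skip
    Max gray
      Max→Eli: Eli black — skip
    Max black
    Cal gray
      Cal→Nia: Nia black — skip
      Cal→Max: Max black — skip
      Cal→Lia: Lia black — skip
    Cal black
  Dee black
  Jon gray
    Jon→Max: Max black — skip
    Jon→Hana: Hana black — skip
    Jon→Fay: Fay is gray → back edge
Back edge found, so a cycle exists: Fay → Jon → Fay.

Yes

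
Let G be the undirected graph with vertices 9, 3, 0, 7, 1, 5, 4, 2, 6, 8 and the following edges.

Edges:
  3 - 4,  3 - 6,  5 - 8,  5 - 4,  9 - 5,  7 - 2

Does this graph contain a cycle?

No

DFS, tracking each vertex's parent; an edge to a visited non-parent vertex closes a cycle.
Start from 6:
visit 6 (parent –)
  visit 3 (parent 6)
    3–6: parent, skip
    visit 4 (parent 3)
      visit 5 (parent 4)
        visit 9 (parent 5)
          9–5: parent, skip
        5–4: parent, skip
        visit 8 (parent 5)
          8–5: parent, skip
      4–3: parent, skip
visit 0 (parent –)
visit 7 (parent –)
  visit 2 (parent 7)
    2–7: parent, skip
visit 1 (parent –)
No non-parent visited neighbor found — the graph is a forest.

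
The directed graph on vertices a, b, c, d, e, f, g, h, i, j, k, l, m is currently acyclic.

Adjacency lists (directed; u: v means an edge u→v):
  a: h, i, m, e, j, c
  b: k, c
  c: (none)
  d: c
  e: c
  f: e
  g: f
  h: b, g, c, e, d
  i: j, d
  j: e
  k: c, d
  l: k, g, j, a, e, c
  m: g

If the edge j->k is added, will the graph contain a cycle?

Adding j→k creates a cycle iff k can already reach j.
Explore from k: no path reaches j. The graph stays acyclic.

No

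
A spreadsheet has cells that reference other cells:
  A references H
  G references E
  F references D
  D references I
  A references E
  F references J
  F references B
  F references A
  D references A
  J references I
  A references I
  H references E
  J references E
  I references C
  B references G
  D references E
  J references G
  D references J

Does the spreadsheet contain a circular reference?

No

DFS with white/gray/black marking, starting from G:
G gray
  E gray
  E black
G black
A gray
  I gray
    C gray
    C black
  I black
  H gray
    H→E: E black — skip
  H black
  A→E: E black — skip
A black
B gray
  B→G: G black — skip
B black
D gray
  D→E: E black — skip
  J gray
    J→I: I black — skip
    J→E: E black — skip
    J→G: G black — skip
  J black
  D→I: I black — skip
  D→A: A black — skip
D black
F gray
  F→D: D black — skip
  F→A: A black — skip
  F→J: J black — skip
  F→B: B black — skip
F black
Every edge goes to a white or black vertex — no back edge, so the graph is acyclic.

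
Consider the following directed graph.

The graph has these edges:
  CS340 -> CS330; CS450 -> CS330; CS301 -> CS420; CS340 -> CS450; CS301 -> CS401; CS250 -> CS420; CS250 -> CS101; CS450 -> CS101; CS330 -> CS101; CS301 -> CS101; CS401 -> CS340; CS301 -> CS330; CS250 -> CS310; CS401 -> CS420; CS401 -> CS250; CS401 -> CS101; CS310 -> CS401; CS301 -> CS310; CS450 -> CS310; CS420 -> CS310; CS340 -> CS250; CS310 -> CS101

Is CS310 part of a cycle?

Yes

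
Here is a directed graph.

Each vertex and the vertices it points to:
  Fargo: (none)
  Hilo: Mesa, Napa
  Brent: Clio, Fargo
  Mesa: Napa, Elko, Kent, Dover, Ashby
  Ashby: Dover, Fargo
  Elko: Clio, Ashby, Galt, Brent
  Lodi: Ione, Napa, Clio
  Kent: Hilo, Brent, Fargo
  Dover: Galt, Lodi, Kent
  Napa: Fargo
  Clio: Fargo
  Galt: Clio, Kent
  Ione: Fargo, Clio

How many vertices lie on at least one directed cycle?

7

A vertex is on a directed cycle iff it belongs to a strongly connected component of size ≥ 2 (or has a self-loop).
The vertices on cycles are {Elko, Galt, Hilo, Kent, Mesa, Ashby, Dover} — 7 in total.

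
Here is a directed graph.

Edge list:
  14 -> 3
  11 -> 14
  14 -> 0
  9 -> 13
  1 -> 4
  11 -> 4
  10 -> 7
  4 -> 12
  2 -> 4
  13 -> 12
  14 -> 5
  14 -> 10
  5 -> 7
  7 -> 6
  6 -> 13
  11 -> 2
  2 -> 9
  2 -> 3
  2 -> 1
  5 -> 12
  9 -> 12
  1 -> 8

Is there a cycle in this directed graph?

No

DFS with white/gray/black marking, starting from 2:
2 gray
  9 gray
    12 gray
    12 black
    13 gray
      13→12: 12 black — skip
    13 black
  9 black
  1 gray
    8 gray
    8 black
    4 gray
      4→12: 12 black — skip
    4 black
  1 black
  3 gray
  3 black
  2→4: 4 black — skip
2 black
0 gray
0 black
5 gray
  7 gray
    6 gray
      6→13: 13 black — skip
    6 black
  7 black
  5→12: 12 black — skip
5 black
10 gray
  10→7: 7 black — skip
10 black
11 gray
  11→2: 2 black — skip
  14 gray
    14→0: 0 black — skip
    14→10: 10 black — skip
    14→5: 5 black — skip
    14→3: 3 black — skip
  14 black
  11→4: 4 black — skip
11 black
Every edge goes to a white or black vertex — no back edge, so the graph is acyclic.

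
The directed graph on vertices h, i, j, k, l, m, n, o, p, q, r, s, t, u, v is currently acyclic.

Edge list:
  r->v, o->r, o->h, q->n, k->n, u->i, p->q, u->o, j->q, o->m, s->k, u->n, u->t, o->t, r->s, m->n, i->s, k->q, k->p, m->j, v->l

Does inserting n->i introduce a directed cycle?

Adding n→i creates a cycle iff i can already reach n.
Path from i: i → s → k → n.
So i → … → n → i is a cycle.

Yes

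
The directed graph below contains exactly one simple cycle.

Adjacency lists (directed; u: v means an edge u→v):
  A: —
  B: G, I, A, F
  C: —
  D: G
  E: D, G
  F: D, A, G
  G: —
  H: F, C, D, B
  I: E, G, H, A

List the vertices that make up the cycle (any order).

DFS with gray/black marking from H:
H gray
  F gray
    D gray
      G gray
      G black
    D black
    A gray
    A black
    F→G: G black — skip
  F black
  C gray
  C black
  H→D: D black — skip
  B gray
    B→G: G black — skip
    I gray
      E gray
        E→D: D black — skip
        E→G: G black — skip
      E black
      I→G: G black — skip
      I→H: H is gray → back edge
Back edge closes the cycle H → B → I → H; its vertices are {B, H, I}.

B, H, I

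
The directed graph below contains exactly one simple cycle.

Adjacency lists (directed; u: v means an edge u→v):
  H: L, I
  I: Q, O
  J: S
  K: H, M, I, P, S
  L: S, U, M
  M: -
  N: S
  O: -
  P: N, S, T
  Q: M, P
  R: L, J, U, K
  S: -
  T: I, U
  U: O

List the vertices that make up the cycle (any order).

DFS with gray/black marking from P:
P gray
  N gray
    S gray
    S black
  N black
  P→S: S black — skip
  T gray
    I gray
      Q gray
        M gray
        M black
        Q→P: P is gray → back edge
Back edge closes the cycle P → T → I → Q → P; its vertices are {I, P, Q, T}.

I, P, Q, T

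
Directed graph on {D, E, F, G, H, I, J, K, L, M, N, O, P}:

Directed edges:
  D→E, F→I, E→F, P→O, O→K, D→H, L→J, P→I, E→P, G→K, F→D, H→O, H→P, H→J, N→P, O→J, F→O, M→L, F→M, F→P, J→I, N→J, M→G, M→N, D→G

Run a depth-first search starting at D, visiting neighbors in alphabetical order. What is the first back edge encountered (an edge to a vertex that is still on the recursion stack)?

DFS from D (visiting neighbors in alphabetical order); mark gray on enter, black on exit:
D gray
  E gray
    F gray
      F→D: D is gray → back edge
First back edge: F → D.

F->D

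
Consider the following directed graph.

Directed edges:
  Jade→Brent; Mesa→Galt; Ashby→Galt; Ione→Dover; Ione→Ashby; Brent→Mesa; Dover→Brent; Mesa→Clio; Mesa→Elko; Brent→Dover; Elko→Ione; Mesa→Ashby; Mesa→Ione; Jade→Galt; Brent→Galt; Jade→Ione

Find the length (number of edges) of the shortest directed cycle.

For each vertex v, BFS finds the shortest path from v back to v.
The shortest such closed walk is Brent → Dover → Brent, length 2.

2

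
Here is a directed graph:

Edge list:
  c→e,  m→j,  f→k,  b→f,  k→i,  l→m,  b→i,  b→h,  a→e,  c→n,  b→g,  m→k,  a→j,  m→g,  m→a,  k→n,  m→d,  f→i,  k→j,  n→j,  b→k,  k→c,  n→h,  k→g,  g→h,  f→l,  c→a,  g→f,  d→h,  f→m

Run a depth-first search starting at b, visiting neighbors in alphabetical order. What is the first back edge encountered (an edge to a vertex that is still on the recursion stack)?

g→f

DFS from b (visiting neighbors in alphabetical order); mark gray on enter, black on exit:
b gray
  f gray
    i gray
    i black
    k gray
      c gray
        a gray
          e gray
          e black
          j gray
          j black
        a black
        c→e: e black — skip
        n gray
          h gray
          h black
          n→j: j black — skip
        n black
      c black
      g gray
        g→f: f is gray → back edge
First back edge: g → f.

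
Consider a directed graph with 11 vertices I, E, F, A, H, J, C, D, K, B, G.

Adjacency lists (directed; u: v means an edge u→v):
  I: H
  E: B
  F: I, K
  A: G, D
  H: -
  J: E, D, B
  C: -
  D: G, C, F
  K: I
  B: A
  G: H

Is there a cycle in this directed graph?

No

DFS with white/gray/black marking, starting from H:
H gray
H black
I gray
  I→H: H black — skip
I black
E gray
  B gray
    A gray
      G gray
        G→H: H black — skip
      G black
      D gray
        D→G: G black — skip
        C gray
        C black
        F gray
          F→I: I black — skip
          K gray
            K→I: I black — skip
          K black
        F black
      D black
    A black
  B black
E black
J gray
  J→E: E black — skip
  J→D: D black — skip
  J→B: B black — skip
J black
Every edge goes to a white or black vertex — no back edge, so the graph is acyclic.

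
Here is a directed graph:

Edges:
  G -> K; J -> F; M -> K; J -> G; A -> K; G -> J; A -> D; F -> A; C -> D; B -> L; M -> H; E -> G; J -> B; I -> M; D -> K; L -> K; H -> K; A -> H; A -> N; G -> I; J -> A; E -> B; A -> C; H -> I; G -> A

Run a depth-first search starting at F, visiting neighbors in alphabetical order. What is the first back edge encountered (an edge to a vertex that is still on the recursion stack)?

M->H

DFS from F (visiting neighbors in alphabetical order); mark gray on enter, black on exit:
F gray
  A gray
    C gray
      D gray
        K gray
        K black
      D black
    C black
    A→D: D black — skip
    H gray
      I gray
        M gray
          M→H: H is gray → back edge
First back edge: M → H.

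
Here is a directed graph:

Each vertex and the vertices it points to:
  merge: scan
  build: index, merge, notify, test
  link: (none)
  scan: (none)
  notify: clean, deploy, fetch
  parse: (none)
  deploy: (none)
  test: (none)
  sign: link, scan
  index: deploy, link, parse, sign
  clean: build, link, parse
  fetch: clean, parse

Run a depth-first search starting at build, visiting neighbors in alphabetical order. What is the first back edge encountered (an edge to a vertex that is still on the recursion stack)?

DFS from build (visiting neighbors in alphabetical order); mark gray on enter, black on exit:
build gray
  index gray
    deploy gray
    deploy black
    link gray
    link black
    parse gray
    parse black
    sign gray
      sign→link: link black — skip
      scan gray
      scan black
    sign black
  index black
  merge gray
    merge→scan: scan black — skip
  merge black
  notify gray
    clean gray
      clean→build: build is gray → back edge
First back edge: clean → build.

clean->build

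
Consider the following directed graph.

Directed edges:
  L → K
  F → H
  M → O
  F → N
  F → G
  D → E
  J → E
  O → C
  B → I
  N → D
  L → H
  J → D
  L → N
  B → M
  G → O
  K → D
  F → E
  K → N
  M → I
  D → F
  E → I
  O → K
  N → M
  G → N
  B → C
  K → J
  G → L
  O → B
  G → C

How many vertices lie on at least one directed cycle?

A vertex is on a directed cycle iff it belongs to a strongly connected component of size ≥ 2 (or has a self-loop).
The vertices on cycles are {B, D, F, G, J, K, L, M, N, O} — 10 in total.

10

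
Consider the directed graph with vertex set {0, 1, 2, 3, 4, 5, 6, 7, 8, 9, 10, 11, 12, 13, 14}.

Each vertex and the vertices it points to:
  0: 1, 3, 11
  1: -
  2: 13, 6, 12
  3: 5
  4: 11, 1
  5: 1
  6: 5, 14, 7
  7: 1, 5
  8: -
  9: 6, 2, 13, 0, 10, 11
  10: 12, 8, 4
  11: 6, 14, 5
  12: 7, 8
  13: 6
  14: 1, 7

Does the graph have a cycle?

DFS with white/gray/black marking, starting from 7:
7 gray
  1 gray
  1 black
  5 gray
    5→1: 1 black — skip
  5 black
7 black
0 gray
  0→1: 1 black — skip
  3 gray
    3→5: 5 black — skip
  3 black
  11 gray
    6 gray
      6→5: 5 black — skip
      14 gray
        14→1: 1 black — skip
        14→7: 7 black — skip
      14 black
      6→7: 7 black — skip
    6 black
    11→14: 14 black — skip
    11→5: 5 black — skip
  11 black
0 black
2 gray
  13 gray
    13→6: 6 black — skip
  13 black
  2→6: 6 black — skip
  12 gray
    12→7: 7 black — skip
    8 gray
    8 black
  12 black
2 black
4 gray
  4→11: 11 black — skip
  4→1: 1 black — skip
4 black
9 gray
  9→6: 6 black — skip
  9→2: 2 black — skip
  9→13: 13 black — skip
  9→0: 0 black — skip
  10 gray
    10→12: 12 black — skip
    10→8: 8 black — skip
    10→4: 4 black — skip
  10 black
  9→11: 11 black — skip
9 black
Every edge goes to a white or black vertex — no back edge, so the graph is acyclic.

No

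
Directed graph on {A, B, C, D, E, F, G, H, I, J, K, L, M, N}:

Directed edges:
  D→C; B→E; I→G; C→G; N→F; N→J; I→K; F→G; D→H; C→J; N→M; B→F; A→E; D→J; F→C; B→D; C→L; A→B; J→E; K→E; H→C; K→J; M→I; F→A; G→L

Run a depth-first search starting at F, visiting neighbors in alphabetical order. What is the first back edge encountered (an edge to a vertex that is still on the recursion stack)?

DFS from F (visiting neighbors in alphabetical order); mark gray on enter, black on exit:
F gray
  A gray
    B gray
      D gray
        C gray
          G gray
            L gray
            L black
          G black
          J gray
            E gray
            E black
          J black
          C→L: L black — skip
        C black
        H gray
          H→C: C black — skip
        H black
        D→J: J black — skip
      D black
      B→E: E black — skip
      B→F: F is gray → back edge
First back edge: B → F.

B→F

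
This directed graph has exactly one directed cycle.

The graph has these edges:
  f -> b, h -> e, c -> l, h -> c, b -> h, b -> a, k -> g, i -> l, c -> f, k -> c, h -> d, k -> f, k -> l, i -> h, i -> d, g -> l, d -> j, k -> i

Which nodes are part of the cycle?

DFS with gray/black marking from f:
f gray
  b gray
    a gray
    a black
    h gray
      e gray
      e black
      d gray
        j gray
        j black
      d black
      c gray
        c→f: f is gray → back edge
Back edge closes the cycle f → b → h → c → f; its vertices are {b, c, f, h}.

b, c, f, h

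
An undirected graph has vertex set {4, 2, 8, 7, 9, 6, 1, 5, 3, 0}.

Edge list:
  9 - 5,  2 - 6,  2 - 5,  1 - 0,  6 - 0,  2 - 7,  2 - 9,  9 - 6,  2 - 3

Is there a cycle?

DFS, tracking each vertex's parent; an edge to a visited non-parent vertex closes a cycle.
Start from 3:
visit 3 (parent –)
  visit 2 (parent 3)
    visit 9 (parent 2)
      visit 5 (parent 9)
        5–9: parent, skip
        5–2: 2 visited and ≠ parent → cycle
Cycle: 2 – 9 – 5 – 2.

Yes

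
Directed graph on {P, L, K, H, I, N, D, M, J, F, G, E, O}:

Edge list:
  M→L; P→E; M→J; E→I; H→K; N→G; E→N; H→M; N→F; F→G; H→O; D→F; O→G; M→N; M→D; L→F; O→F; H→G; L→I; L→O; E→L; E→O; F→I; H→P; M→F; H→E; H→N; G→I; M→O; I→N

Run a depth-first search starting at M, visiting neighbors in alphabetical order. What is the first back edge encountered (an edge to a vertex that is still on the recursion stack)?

N→F

DFS from M (visiting neighbors in alphabetical order); mark gray on enter, black on exit:
M gray
  D gray
    F gray
      G gray
        I gray
          N gray
            N→F: F is gray → back edge
First back edge: N → F.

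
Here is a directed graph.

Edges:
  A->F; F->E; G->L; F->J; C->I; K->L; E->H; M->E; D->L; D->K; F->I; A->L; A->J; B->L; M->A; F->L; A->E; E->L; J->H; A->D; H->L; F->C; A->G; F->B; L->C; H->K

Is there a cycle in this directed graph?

No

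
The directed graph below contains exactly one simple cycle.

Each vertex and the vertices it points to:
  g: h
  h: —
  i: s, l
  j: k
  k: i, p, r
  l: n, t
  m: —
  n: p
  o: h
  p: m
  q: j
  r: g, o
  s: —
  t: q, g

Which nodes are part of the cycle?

i, j, k, l, q, t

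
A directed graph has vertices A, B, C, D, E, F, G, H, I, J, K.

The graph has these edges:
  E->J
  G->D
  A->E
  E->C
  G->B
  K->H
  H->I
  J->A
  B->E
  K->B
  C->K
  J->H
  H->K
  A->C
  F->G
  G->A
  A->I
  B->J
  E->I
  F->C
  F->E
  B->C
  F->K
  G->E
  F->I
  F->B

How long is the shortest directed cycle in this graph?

2

For each vertex v, BFS finds the shortest path from v back to v.
The shortest such closed walk is K → H → K, length 2.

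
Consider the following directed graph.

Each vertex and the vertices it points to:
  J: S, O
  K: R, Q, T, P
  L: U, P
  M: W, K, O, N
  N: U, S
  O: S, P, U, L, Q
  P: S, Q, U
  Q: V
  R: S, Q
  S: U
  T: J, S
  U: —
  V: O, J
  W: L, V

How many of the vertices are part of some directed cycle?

6

A vertex is on a directed cycle iff it belongs to a strongly connected component of size ≥ 2 (or has a self-loop).
The vertices on cycles are {J, L, O, P, Q, V} — 6 in total.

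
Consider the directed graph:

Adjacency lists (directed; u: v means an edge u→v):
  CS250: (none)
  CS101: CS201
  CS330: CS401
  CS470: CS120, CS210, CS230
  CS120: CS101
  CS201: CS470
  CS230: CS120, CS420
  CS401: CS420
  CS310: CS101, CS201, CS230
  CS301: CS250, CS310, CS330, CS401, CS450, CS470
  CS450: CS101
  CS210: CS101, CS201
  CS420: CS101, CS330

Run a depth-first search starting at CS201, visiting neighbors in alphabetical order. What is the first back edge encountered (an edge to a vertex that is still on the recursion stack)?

DFS from CS201 (visiting neighbors in alphabetical order); mark gray on enter, black on exit:
CS201 gray
  CS470 gray
    CS120 gray
      CS101 gray
        CS101→CS201: CS201 is gray → back edge
First back edge: CS101 → CS201.

CS101->CS201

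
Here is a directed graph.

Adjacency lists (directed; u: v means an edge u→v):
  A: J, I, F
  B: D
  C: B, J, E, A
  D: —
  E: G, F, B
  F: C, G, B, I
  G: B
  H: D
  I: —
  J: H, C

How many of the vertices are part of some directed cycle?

A vertex is on a directed cycle iff it belongs to a strongly connected component of size ≥ 2 (or has a self-loop).
The vertices on cycles are {A, C, E, F, J} — 5 in total.

5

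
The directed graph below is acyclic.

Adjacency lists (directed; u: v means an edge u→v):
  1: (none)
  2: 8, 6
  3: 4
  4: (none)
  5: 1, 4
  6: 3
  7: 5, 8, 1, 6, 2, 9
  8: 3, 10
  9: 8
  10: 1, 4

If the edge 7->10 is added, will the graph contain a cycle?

No

Adding 7→10 creates a cycle iff 10 can already reach 7.
Explore from 10: no path reaches 7. The graph stays acyclic.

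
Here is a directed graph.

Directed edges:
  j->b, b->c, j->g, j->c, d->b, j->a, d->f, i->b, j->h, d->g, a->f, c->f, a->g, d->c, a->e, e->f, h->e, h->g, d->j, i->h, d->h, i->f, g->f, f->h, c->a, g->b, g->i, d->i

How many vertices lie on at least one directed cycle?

8

A vertex is on a directed cycle iff it belongs to a strongly connected component of size ≥ 2 (or has a self-loop).
The vertices on cycles are {a, b, c, e, f, g, h, i} — 8 in total.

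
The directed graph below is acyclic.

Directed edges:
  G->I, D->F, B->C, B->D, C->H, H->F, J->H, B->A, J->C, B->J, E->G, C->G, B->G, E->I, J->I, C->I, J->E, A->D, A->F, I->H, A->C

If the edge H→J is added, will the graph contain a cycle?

Yes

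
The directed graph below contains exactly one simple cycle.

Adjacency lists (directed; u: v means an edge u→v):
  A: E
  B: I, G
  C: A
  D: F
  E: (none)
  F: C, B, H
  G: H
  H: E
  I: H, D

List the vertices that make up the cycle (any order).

DFS with gray/black marking from I:
I gray
  H gray
    E gray
    E black
  H black
  D gray
    F gray
      C gray
        A gray
          A→E: E black — skip
        A black
      C black
      B gray
        B→I: I is gray → back edge
Back edge closes the cycle I → D → F → B → I; its vertices are {B, D, F, I}.

B, D, F, I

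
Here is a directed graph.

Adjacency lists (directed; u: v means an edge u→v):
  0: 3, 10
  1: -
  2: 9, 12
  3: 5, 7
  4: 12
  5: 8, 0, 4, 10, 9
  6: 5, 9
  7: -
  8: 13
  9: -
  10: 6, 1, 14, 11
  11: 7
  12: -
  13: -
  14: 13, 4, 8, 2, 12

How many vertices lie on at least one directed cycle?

A vertex is on a directed cycle iff it belongs to a strongly connected component of size ≥ 2 (or has a self-loop).
The vertices on cycles are {0, 3, 5, 6, 10} — 5 in total.

5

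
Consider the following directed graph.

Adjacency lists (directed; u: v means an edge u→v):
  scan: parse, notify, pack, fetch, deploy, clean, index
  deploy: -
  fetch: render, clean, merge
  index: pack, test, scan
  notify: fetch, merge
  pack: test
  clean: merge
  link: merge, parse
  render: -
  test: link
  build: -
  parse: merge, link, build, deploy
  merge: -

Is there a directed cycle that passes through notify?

No

notify lies on a cycle iff there is a path from notify back to itself.
Exploring from notify, it never reaches itself; equivalently, its strongly connected component is a singleton.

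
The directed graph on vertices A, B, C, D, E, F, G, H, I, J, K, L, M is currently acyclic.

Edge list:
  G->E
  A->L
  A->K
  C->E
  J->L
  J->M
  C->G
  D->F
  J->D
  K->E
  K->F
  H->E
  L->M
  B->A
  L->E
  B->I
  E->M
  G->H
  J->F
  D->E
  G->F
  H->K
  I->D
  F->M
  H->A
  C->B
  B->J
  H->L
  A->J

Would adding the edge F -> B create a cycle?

Yes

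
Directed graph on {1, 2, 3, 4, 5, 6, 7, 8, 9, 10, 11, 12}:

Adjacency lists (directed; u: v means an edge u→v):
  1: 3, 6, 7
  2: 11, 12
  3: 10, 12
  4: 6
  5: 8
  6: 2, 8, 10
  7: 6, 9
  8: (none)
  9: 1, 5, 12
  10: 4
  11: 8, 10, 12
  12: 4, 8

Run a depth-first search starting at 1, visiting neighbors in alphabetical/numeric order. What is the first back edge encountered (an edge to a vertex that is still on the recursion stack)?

DFS from 1 (visiting neighbors in alphabetical/numeric order); mark gray on enter, black on exit:
1 gray
  3 gray
    10 gray
      4 gray
        6 gray
          2 gray
            11 gray
              8 gray
              8 black
              11→10: 10 is gray → back edge
First back edge: 11 → 10.

11->10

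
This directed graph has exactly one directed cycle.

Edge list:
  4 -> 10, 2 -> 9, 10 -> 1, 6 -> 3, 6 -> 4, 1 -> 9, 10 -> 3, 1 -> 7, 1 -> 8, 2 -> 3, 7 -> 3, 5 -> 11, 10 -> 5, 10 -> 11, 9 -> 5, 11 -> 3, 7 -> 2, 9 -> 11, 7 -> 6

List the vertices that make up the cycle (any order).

1, 4, 6, 7, 10

DFS with gray/black marking from 1:
1 gray
  7 gray
    3 gray
    3 black
    2 gray
      2→3: 3 black — skip
      9 gray
        11 gray
          11→3: 3 black — skip
        11 black
        5 gray
          5→11: 11 black — skip
        5 black
      9 black
    2 black
    6 gray
      4 gray
        10 gray
          10→5: 5 black — skip
          10→11: 11 black — skip
          10→1: 1 is gray → back edge
Back edge closes the cycle 1 → 7 → 6 → 4 → 10 → 1; its vertices are {1, 4, 6, 7, 10}.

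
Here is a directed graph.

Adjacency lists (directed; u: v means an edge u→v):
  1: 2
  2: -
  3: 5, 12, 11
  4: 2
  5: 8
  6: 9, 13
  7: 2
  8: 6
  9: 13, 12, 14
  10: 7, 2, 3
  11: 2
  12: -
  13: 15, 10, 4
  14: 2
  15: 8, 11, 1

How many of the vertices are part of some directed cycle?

A vertex is on a directed cycle iff it belongs to a strongly connected component of size ≥ 2 (or has a self-loop).
The vertices on cycles are {3, 5, 6, 8, 9, 10, 13, 15} — 8 in total.

8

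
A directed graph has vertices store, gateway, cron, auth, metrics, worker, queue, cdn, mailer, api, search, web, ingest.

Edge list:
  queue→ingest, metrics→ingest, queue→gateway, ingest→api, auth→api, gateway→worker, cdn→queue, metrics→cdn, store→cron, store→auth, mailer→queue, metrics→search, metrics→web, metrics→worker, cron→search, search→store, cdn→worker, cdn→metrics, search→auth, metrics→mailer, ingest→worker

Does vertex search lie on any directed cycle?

Yes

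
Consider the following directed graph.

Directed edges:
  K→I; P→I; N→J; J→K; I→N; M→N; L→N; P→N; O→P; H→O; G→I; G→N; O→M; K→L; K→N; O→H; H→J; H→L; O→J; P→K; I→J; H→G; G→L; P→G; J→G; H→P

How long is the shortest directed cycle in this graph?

For each vertex v, BFS finds the shortest path from v back to v.
The shortest such closed walk is O → H → O, length 2.

2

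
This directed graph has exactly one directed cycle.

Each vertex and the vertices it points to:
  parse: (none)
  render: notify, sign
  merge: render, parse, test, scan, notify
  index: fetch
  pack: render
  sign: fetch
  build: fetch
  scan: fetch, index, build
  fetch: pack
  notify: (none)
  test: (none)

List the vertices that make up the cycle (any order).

pack, sign, fetch, render

DFS with gray/black marking from render:
render gray
  notify gray
  notify black
  sign gray
    fetch gray
      pack gray
        pack→render: render is gray → back edge
Back edge closes the cycle render → sign → fetch → pack → render; its vertices are {pack, sign, fetch, render}.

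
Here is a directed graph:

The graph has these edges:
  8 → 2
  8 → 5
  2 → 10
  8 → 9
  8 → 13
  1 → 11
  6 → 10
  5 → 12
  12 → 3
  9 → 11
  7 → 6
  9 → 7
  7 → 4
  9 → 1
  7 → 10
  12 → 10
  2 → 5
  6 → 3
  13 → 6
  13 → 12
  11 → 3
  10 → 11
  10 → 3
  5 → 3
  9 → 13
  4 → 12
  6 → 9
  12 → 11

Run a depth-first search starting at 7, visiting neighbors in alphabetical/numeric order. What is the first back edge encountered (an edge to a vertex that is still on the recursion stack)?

DFS from 7 (visiting neighbors in alphabetical/numeric order); mark gray on enter, black on exit:
7 gray
  4 gray
    12 gray
      3 gray
      3 black
      10 gray
        10→3: 3 black — skip
        11 gray
          11→3: 3 black — skip
        11 black
      10 black
      12→11: 11 black — skip
    12 black
  4 black
  6 gray
    6→3: 3 black — skip
    9 gray
      1 gray
        1→11: 11 black — skip
      1 black
      9→7: 7 is gray → back edge
First back edge: 9 → 7.

9->7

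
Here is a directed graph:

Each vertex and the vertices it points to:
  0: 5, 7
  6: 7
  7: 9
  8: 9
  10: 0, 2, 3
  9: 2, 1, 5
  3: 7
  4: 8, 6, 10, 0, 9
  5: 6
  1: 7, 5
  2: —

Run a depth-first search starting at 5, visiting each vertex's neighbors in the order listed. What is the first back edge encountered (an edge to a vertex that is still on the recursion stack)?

1->7

DFS from 5 (visiting each vertex's neighbors in the order listed); mark gray on enter, black on exit:
5 gray
  6 gray
    7 gray
      9 gray
        2 gray
        2 black
        1 gray
          1→7: 7 is gray → back edge
First back edge: 1 → 7.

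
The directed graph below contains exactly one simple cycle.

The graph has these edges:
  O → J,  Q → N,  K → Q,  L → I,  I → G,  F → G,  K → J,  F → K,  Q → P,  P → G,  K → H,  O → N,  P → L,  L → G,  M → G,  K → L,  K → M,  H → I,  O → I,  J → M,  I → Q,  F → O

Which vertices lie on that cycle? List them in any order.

DFS with gray/black marking from Q:
Q gray
  P gray
    G gray
    G black
    L gray
      I gray
        I→G: G black — skip
        I→Q: Q is gray → back edge
Back edge closes the cycle Q → P → L → I → Q; its vertices are {I, L, P, Q}.

I, L, P, Q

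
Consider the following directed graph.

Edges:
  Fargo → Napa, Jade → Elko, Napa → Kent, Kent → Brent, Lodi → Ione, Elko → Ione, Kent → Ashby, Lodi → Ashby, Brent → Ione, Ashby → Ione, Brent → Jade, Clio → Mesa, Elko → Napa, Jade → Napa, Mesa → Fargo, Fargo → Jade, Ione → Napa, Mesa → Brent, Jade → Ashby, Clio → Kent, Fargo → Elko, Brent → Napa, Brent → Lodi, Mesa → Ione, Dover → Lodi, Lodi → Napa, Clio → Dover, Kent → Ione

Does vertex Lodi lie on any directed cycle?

Yes

Lodi is on a cycle iff Lodi can reach itself via ≥1 edge.
Lodi → Napa → Kent → Brent → Lodi — yes.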